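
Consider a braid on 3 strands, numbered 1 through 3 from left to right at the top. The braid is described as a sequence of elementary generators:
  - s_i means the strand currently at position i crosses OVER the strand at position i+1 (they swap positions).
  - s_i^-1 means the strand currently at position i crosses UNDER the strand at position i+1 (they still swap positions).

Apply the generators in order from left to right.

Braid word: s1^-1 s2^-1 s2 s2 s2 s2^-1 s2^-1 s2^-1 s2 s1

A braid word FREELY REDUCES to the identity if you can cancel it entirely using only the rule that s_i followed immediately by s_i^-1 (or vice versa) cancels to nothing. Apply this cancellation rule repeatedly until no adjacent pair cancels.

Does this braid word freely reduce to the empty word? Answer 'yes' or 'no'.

Answer: yes

Derivation:
Gen 1 (s1^-1): push. Stack: [s1^-1]
Gen 2 (s2^-1): push. Stack: [s1^-1 s2^-1]
Gen 3 (s2): cancels prior s2^-1. Stack: [s1^-1]
Gen 4 (s2): push. Stack: [s1^-1 s2]
Gen 5 (s2): push. Stack: [s1^-1 s2 s2]
Gen 6 (s2^-1): cancels prior s2. Stack: [s1^-1 s2]
Gen 7 (s2^-1): cancels prior s2. Stack: [s1^-1]
Gen 8 (s2^-1): push. Stack: [s1^-1 s2^-1]
Gen 9 (s2): cancels prior s2^-1. Stack: [s1^-1]
Gen 10 (s1): cancels prior s1^-1. Stack: []
Reduced word: (empty)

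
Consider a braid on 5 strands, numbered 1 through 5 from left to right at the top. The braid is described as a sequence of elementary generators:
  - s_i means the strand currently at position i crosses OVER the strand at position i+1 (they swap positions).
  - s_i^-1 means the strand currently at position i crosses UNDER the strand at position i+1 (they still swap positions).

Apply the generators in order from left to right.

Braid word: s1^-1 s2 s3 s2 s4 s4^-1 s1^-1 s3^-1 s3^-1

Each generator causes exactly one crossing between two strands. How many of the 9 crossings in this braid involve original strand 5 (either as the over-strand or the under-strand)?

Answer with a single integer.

Gen 1: crossing 1x2. Involves strand 5? no. Count so far: 0
Gen 2: crossing 1x3. Involves strand 5? no. Count so far: 0
Gen 3: crossing 1x4. Involves strand 5? no. Count so far: 0
Gen 4: crossing 3x4. Involves strand 5? no. Count so far: 0
Gen 5: crossing 1x5. Involves strand 5? yes. Count so far: 1
Gen 6: crossing 5x1. Involves strand 5? yes. Count so far: 2
Gen 7: crossing 2x4. Involves strand 5? no. Count so far: 2
Gen 8: crossing 3x1. Involves strand 5? no. Count so far: 2
Gen 9: crossing 1x3. Involves strand 5? no. Count so far: 2

Answer: 2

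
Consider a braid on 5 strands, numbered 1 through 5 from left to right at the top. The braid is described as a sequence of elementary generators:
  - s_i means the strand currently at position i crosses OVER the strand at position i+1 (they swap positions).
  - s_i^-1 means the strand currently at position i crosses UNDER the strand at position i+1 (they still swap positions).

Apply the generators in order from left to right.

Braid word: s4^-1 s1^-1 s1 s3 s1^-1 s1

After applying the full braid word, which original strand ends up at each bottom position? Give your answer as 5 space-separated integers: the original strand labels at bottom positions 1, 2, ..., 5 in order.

Answer: 1 2 5 3 4

Derivation:
Gen 1 (s4^-1): strand 4 crosses under strand 5. Perm now: [1 2 3 5 4]
Gen 2 (s1^-1): strand 1 crosses under strand 2. Perm now: [2 1 3 5 4]
Gen 3 (s1): strand 2 crosses over strand 1. Perm now: [1 2 3 5 4]
Gen 4 (s3): strand 3 crosses over strand 5. Perm now: [1 2 5 3 4]
Gen 5 (s1^-1): strand 1 crosses under strand 2. Perm now: [2 1 5 3 4]
Gen 6 (s1): strand 2 crosses over strand 1. Perm now: [1 2 5 3 4]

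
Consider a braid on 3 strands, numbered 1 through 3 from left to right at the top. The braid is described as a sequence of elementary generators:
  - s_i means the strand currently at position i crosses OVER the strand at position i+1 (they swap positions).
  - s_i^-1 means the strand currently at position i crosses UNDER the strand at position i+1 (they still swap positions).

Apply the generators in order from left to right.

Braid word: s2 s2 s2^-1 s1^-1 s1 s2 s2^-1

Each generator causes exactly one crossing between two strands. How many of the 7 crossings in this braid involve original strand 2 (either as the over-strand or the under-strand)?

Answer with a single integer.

Gen 1: crossing 2x3. Involves strand 2? yes. Count so far: 1
Gen 2: crossing 3x2. Involves strand 2? yes. Count so far: 2
Gen 3: crossing 2x3. Involves strand 2? yes. Count so far: 3
Gen 4: crossing 1x3. Involves strand 2? no. Count so far: 3
Gen 5: crossing 3x1. Involves strand 2? no. Count so far: 3
Gen 6: crossing 3x2. Involves strand 2? yes. Count so far: 4
Gen 7: crossing 2x3. Involves strand 2? yes. Count so far: 5

Answer: 5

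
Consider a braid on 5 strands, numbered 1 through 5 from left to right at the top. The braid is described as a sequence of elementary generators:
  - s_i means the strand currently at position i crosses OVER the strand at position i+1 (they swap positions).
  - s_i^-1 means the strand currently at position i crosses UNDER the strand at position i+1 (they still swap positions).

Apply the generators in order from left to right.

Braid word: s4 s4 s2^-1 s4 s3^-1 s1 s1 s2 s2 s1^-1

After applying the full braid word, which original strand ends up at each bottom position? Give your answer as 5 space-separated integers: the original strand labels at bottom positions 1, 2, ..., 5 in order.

Gen 1 (s4): strand 4 crosses over strand 5. Perm now: [1 2 3 5 4]
Gen 2 (s4): strand 5 crosses over strand 4. Perm now: [1 2 3 4 5]
Gen 3 (s2^-1): strand 2 crosses under strand 3. Perm now: [1 3 2 4 5]
Gen 4 (s4): strand 4 crosses over strand 5. Perm now: [1 3 2 5 4]
Gen 5 (s3^-1): strand 2 crosses under strand 5. Perm now: [1 3 5 2 4]
Gen 6 (s1): strand 1 crosses over strand 3. Perm now: [3 1 5 2 4]
Gen 7 (s1): strand 3 crosses over strand 1. Perm now: [1 3 5 2 4]
Gen 8 (s2): strand 3 crosses over strand 5. Perm now: [1 5 3 2 4]
Gen 9 (s2): strand 5 crosses over strand 3. Perm now: [1 3 5 2 4]
Gen 10 (s1^-1): strand 1 crosses under strand 3. Perm now: [3 1 5 2 4]

Answer: 3 1 5 2 4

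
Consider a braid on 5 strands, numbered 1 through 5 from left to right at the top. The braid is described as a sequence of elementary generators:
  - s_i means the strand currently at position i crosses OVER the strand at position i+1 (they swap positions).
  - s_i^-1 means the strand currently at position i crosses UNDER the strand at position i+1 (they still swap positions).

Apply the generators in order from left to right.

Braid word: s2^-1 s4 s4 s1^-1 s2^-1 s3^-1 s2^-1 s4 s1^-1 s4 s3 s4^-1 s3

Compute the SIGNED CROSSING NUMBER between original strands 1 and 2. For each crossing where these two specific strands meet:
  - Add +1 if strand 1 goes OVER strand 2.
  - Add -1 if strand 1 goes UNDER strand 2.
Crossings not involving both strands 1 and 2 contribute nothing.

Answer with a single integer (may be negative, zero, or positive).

Answer: -2

Derivation:
Gen 1: crossing 2x3. Both 1&2? no. Sum: 0
Gen 2: crossing 4x5. Both 1&2? no. Sum: 0
Gen 3: crossing 5x4. Both 1&2? no. Sum: 0
Gen 4: crossing 1x3. Both 1&2? no. Sum: 0
Gen 5: 1 under 2. Both 1&2? yes. Contrib: -1. Sum: -1
Gen 6: crossing 1x4. Both 1&2? no. Sum: -1
Gen 7: crossing 2x4. Both 1&2? no. Sum: -1
Gen 8: crossing 1x5. Both 1&2? no. Sum: -1
Gen 9: crossing 3x4. Both 1&2? no. Sum: -1
Gen 10: crossing 5x1. Both 1&2? no. Sum: -1
Gen 11: 2 over 1. Both 1&2? yes. Contrib: -1. Sum: -2
Gen 12: crossing 2x5. Both 1&2? no. Sum: -2
Gen 13: crossing 1x5. Both 1&2? no. Sum: -2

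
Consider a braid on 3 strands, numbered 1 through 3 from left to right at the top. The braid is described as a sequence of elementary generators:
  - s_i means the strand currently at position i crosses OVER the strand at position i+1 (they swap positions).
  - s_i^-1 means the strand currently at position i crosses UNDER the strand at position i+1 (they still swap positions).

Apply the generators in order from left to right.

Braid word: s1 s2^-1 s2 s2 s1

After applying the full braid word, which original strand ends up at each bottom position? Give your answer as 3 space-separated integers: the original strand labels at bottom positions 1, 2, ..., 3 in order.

Answer: 3 2 1

Derivation:
Gen 1 (s1): strand 1 crosses over strand 2. Perm now: [2 1 3]
Gen 2 (s2^-1): strand 1 crosses under strand 3. Perm now: [2 3 1]
Gen 3 (s2): strand 3 crosses over strand 1. Perm now: [2 1 3]
Gen 4 (s2): strand 1 crosses over strand 3. Perm now: [2 3 1]
Gen 5 (s1): strand 2 crosses over strand 3. Perm now: [3 2 1]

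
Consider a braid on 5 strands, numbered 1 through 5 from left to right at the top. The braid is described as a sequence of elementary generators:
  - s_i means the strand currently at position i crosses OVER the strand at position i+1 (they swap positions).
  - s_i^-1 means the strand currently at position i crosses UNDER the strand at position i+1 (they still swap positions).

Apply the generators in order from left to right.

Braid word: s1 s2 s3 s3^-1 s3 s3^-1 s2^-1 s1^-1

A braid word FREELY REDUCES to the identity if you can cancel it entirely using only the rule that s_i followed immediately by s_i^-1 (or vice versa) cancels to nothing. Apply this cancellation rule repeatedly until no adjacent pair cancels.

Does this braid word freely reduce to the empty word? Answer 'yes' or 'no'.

Answer: yes

Derivation:
Gen 1 (s1): push. Stack: [s1]
Gen 2 (s2): push. Stack: [s1 s2]
Gen 3 (s3): push. Stack: [s1 s2 s3]
Gen 4 (s3^-1): cancels prior s3. Stack: [s1 s2]
Gen 5 (s3): push. Stack: [s1 s2 s3]
Gen 6 (s3^-1): cancels prior s3. Stack: [s1 s2]
Gen 7 (s2^-1): cancels prior s2. Stack: [s1]
Gen 8 (s1^-1): cancels prior s1. Stack: []
Reduced word: (empty)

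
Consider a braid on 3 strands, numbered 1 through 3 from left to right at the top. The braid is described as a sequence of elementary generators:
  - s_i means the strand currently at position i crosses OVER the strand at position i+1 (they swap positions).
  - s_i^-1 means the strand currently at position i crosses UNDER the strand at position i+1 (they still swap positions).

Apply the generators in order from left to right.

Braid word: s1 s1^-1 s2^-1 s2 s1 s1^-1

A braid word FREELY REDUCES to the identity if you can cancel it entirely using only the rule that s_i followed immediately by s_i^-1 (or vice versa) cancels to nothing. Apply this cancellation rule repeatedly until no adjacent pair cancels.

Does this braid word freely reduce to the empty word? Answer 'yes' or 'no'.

Gen 1 (s1): push. Stack: [s1]
Gen 2 (s1^-1): cancels prior s1. Stack: []
Gen 3 (s2^-1): push. Stack: [s2^-1]
Gen 4 (s2): cancels prior s2^-1. Stack: []
Gen 5 (s1): push. Stack: [s1]
Gen 6 (s1^-1): cancels prior s1. Stack: []
Reduced word: (empty)

Answer: yes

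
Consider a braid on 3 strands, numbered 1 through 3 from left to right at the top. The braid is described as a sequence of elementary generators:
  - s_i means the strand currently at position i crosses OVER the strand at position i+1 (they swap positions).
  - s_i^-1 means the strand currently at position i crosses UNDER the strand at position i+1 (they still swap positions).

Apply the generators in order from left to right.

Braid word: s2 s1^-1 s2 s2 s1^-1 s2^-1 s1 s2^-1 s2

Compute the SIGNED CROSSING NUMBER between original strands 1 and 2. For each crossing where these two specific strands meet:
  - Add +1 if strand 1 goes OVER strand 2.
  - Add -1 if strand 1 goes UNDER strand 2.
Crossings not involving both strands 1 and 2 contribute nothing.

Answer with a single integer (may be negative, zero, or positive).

Gen 1: crossing 2x3. Both 1&2? no. Sum: 0
Gen 2: crossing 1x3. Both 1&2? no. Sum: 0
Gen 3: 1 over 2. Both 1&2? yes. Contrib: +1. Sum: 1
Gen 4: 2 over 1. Both 1&2? yes. Contrib: -1. Sum: 0
Gen 5: crossing 3x1. Both 1&2? no. Sum: 0
Gen 6: crossing 3x2. Both 1&2? no. Sum: 0
Gen 7: 1 over 2. Both 1&2? yes. Contrib: +1. Sum: 1
Gen 8: crossing 1x3. Both 1&2? no. Sum: 1
Gen 9: crossing 3x1. Both 1&2? no. Sum: 1

Answer: 1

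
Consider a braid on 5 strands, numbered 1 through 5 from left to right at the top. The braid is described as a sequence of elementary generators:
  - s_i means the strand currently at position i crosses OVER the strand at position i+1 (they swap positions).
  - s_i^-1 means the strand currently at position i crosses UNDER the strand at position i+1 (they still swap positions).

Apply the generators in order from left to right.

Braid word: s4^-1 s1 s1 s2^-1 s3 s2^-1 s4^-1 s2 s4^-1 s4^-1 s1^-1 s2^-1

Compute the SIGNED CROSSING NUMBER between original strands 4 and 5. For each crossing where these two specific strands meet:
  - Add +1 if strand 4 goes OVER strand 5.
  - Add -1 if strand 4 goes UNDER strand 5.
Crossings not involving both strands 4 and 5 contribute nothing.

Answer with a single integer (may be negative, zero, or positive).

Gen 1: 4 under 5. Both 4&5? yes. Contrib: -1. Sum: -1
Gen 2: crossing 1x2. Both 4&5? no. Sum: -1
Gen 3: crossing 2x1. Both 4&5? no. Sum: -1
Gen 4: crossing 2x3. Both 4&5? no. Sum: -1
Gen 5: crossing 2x5. Both 4&5? no. Sum: -1
Gen 6: crossing 3x5. Both 4&5? no. Sum: -1
Gen 7: crossing 2x4. Both 4&5? no. Sum: -1
Gen 8: crossing 5x3. Both 4&5? no. Sum: -1
Gen 9: crossing 4x2. Both 4&5? no. Sum: -1
Gen 10: crossing 2x4. Both 4&5? no. Sum: -1
Gen 11: crossing 1x3. Both 4&5? no. Sum: -1
Gen 12: crossing 1x5. Both 4&5? no. Sum: -1

Answer: -1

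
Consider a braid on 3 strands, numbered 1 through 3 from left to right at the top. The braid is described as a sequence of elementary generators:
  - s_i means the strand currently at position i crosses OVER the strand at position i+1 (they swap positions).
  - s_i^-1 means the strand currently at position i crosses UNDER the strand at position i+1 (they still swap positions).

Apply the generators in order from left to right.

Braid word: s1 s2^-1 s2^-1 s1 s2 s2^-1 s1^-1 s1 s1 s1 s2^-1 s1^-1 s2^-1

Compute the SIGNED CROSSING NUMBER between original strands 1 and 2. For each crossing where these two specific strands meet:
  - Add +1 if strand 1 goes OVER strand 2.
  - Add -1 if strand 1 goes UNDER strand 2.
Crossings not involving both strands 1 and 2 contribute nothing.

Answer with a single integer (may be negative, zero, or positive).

Gen 1: 1 over 2. Both 1&2? yes. Contrib: +1. Sum: 1
Gen 2: crossing 1x3. Both 1&2? no. Sum: 1
Gen 3: crossing 3x1. Both 1&2? no. Sum: 1
Gen 4: 2 over 1. Both 1&2? yes. Contrib: -1. Sum: 0
Gen 5: crossing 2x3. Both 1&2? no. Sum: 0
Gen 6: crossing 3x2. Both 1&2? no. Sum: 0
Gen 7: 1 under 2. Both 1&2? yes. Contrib: -1. Sum: -1
Gen 8: 2 over 1. Both 1&2? yes. Contrib: -1. Sum: -2
Gen 9: 1 over 2. Both 1&2? yes. Contrib: +1. Sum: -1
Gen 10: 2 over 1. Both 1&2? yes. Contrib: -1. Sum: -2
Gen 11: crossing 2x3. Both 1&2? no. Sum: -2
Gen 12: crossing 1x3. Both 1&2? no. Sum: -2
Gen 13: 1 under 2. Both 1&2? yes. Contrib: -1. Sum: -3

Answer: -3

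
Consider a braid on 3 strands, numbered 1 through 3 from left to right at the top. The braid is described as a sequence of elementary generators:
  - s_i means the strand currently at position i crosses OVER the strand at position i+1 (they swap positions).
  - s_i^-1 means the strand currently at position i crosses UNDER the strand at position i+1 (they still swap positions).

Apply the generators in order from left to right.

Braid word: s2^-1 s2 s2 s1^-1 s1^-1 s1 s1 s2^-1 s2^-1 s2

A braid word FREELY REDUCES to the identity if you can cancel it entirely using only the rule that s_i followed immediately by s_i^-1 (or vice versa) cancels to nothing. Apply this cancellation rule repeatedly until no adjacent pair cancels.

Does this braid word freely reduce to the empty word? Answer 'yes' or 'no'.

Answer: yes

Derivation:
Gen 1 (s2^-1): push. Stack: [s2^-1]
Gen 2 (s2): cancels prior s2^-1. Stack: []
Gen 3 (s2): push. Stack: [s2]
Gen 4 (s1^-1): push. Stack: [s2 s1^-1]
Gen 5 (s1^-1): push. Stack: [s2 s1^-1 s1^-1]
Gen 6 (s1): cancels prior s1^-1. Stack: [s2 s1^-1]
Gen 7 (s1): cancels prior s1^-1. Stack: [s2]
Gen 8 (s2^-1): cancels prior s2. Stack: []
Gen 9 (s2^-1): push. Stack: [s2^-1]
Gen 10 (s2): cancels prior s2^-1. Stack: []
Reduced word: (empty)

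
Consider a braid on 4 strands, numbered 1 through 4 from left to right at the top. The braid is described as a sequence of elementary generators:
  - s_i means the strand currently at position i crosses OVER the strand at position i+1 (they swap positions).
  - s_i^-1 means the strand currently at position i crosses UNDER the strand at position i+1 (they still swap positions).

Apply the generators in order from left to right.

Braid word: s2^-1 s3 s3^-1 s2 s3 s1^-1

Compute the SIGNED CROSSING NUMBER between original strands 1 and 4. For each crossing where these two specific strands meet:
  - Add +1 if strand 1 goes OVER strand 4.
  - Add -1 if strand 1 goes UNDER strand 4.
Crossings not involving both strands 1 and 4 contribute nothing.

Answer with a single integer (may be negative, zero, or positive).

Gen 1: crossing 2x3. Both 1&4? no. Sum: 0
Gen 2: crossing 2x4. Both 1&4? no. Sum: 0
Gen 3: crossing 4x2. Both 1&4? no. Sum: 0
Gen 4: crossing 3x2. Both 1&4? no. Sum: 0
Gen 5: crossing 3x4. Both 1&4? no. Sum: 0
Gen 6: crossing 1x2. Both 1&4? no. Sum: 0

Answer: 0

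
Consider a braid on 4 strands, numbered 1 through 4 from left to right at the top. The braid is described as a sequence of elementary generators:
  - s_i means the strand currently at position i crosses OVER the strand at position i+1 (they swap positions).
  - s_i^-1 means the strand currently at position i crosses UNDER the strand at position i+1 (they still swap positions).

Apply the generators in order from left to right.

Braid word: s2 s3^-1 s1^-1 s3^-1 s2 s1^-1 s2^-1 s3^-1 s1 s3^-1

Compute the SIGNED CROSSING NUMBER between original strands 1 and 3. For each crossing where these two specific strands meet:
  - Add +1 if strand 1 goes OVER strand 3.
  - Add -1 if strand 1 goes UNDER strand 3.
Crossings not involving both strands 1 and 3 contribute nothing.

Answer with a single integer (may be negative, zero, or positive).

Answer: 0

Derivation:
Gen 1: crossing 2x3. Both 1&3? no. Sum: 0
Gen 2: crossing 2x4. Both 1&3? no. Sum: 0
Gen 3: 1 under 3. Both 1&3? yes. Contrib: -1. Sum: -1
Gen 4: crossing 4x2. Both 1&3? no. Sum: -1
Gen 5: crossing 1x2. Both 1&3? no. Sum: -1
Gen 6: crossing 3x2. Both 1&3? no. Sum: -1
Gen 7: 3 under 1. Both 1&3? yes. Contrib: +1. Sum: 0
Gen 8: crossing 3x4. Both 1&3? no. Sum: 0
Gen 9: crossing 2x1. Both 1&3? no. Sum: 0
Gen 10: crossing 4x3. Both 1&3? no. Sum: 0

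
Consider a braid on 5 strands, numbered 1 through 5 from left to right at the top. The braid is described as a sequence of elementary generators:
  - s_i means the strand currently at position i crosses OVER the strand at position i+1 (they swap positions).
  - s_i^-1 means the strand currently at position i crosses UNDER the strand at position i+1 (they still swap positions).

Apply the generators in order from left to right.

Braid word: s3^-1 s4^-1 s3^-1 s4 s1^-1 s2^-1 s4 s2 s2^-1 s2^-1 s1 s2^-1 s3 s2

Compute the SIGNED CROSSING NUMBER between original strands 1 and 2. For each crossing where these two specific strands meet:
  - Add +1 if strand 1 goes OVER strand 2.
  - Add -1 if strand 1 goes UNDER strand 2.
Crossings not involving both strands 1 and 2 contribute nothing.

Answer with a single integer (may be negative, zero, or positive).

Answer: -2

Derivation:
Gen 1: crossing 3x4. Both 1&2? no. Sum: 0
Gen 2: crossing 3x5. Both 1&2? no. Sum: 0
Gen 3: crossing 4x5. Both 1&2? no. Sum: 0
Gen 4: crossing 4x3. Both 1&2? no. Sum: 0
Gen 5: 1 under 2. Both 1&2? yes. Contrib: -1. Sum: -1
Gen 6: crossing 1x5. Both 1&2? no. Sum: -1
Gen 7: crossing 3x4. Both 1&2? no. Sum: -1
Gen 8: crossing 5x1. Both 1&2? no. Sum: -1
Gen 9: crossing 1x5. Both 1&2? no. Sum: -1
Gen 10: crossing 5x1. Both 1&2? no. Sum: -1
Gen 11: 2 over 1. Both 1&2? yes. Contrib: -1. Sum: -2
Gen 12: crossing 2x5. Both 1&2? no. Sum: -2
Gen 13: crossing 2x4. Both 1&2? no. Sum: -2
Gen 14: crossing 5x4. Both 1&2? no. Sum: -2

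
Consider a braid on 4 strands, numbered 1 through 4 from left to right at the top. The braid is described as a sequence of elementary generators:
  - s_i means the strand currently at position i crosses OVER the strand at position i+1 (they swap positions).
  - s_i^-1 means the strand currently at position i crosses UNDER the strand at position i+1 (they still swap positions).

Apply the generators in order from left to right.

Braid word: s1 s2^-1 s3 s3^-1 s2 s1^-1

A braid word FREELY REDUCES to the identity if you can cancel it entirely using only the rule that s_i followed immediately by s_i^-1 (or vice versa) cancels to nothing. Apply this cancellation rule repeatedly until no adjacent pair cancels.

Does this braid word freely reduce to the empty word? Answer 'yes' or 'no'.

Answer: yes

Derivation:
Gen 1 (s1): push. Stack: [s1]
Gen 2 (s2^-1): push. Stack: [s1 s2^-1]
Gen 3 (s3): push. Stack: [s1 s2^-1 s3]
Gen 4 (s3^-1): cancels prior s3. Stack: [s1 s2^-1]
Gen 5 (s2): cancels prior s2^-1. Stack: [s1]
Gen 6 (s1^-1): cancels prior s1. Stack: []
Reduced word: (empty)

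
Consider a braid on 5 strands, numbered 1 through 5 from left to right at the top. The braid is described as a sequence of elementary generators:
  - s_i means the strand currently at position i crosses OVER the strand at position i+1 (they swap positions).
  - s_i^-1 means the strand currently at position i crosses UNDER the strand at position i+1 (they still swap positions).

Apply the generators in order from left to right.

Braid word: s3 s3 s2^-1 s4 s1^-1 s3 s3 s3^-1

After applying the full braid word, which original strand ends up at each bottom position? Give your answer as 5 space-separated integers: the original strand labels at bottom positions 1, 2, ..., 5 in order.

Answer: 3 1 5 2 4

Derivation:
Gen 1 (s3): strand 3 crosses over strand 4. Perm now: [1 2 4 3 5]
Gen 2 (s3): strand 4 crosses over strand 3. Perm now: [1 2 3 4 5]
Gen 3 (s2^-1): strand 2 crosses under strand 3. Perm now: [1 3 2 4 5]
Gen 4 (s4): strand 4 crosses over strand 5. Perm now: [1 3 2 5 4]
Gen 5 (s1^-1): strand 1 crosses under strand 3. Perm now: [3 1 2 5 4]
Gen 6 (s3): strand 2 crosses over strand 5. Perm now: [3 1 5 2 4]
Gen 7 (s3): strand 5 crosses over strand 2. Perm now: [3 1 2 5 4]
Gen 8 (s3^-1): strand 2 crosses under strand 5. Perm now: [3 1 5 2 4]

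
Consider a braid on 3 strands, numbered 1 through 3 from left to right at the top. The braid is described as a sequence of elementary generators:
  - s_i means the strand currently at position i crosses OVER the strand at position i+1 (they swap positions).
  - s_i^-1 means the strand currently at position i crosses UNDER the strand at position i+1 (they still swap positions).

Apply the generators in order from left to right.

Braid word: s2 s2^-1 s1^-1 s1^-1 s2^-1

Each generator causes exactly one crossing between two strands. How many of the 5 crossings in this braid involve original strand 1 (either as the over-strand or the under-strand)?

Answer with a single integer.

Gen 1: crossing 2x3. Involves strand 1? no. Count so far: 0
Gen 2: crossing 3x2. Involves strand 1? no. Count so far: 0
Gen 3: crossing 1x2. Involves strand 1? yes. Count so far: 1
Gen 4: crossing 2x1. Involves strand 1? yes. Count so far: 2
Gen 5: crossing 2x3. Involves strand 1? no. Count so far: 2

Answer: 2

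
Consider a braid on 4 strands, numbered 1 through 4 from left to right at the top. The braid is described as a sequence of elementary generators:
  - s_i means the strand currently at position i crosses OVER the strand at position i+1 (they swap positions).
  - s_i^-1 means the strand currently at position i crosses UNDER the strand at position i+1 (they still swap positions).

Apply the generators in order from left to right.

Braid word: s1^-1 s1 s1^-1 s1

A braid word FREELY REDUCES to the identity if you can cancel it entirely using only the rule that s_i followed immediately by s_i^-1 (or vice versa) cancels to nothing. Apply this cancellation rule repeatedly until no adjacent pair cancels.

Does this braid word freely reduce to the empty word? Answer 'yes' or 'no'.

Gen 1 (s1^-1): push. Stack: [s1^-1]
Gen 2 (s1): cancels prior s1^-1. Stack: []
Gen 3 (s1^-1): push. Stack: [s1^-1]
Gen 4 (s1): cancels prior s1^-1. Stack: []
Reduced word: (empty)

Answer: yes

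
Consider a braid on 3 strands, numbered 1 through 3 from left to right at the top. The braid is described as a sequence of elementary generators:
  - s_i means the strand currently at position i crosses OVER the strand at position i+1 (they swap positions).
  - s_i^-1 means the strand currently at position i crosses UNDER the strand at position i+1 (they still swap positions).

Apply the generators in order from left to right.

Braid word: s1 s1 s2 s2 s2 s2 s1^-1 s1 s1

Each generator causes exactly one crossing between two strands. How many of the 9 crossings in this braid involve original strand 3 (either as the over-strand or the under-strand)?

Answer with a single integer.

Gen 1: crossing 1x2. Involves strand 3? no. Count so far: 0
Gen 2: crossing 2x1. Involves strand 3? no. Count so far: 0
Gen 3: crossing 2x3. Involves strand 3? yes. Count so far: 1
Gen 4: crossing 3x2. Involves strand 3? yes. Count so far: 2
Gen 5: crossing 2x3. Involves strand 3? yes. Count so far: 3
Gen 6: crossing 3x2. Involves strand 3? yes. Count so far: 4
Gen 7: crossing 1x2. Involves strand 3? no. Count so far: 4
Gen 8: crossing 2x1. Involves strand 3? no. Count so far: 4
Gen 9: crossing 1x2. Involves strand 3? no. Count so far: 4

Answer: 4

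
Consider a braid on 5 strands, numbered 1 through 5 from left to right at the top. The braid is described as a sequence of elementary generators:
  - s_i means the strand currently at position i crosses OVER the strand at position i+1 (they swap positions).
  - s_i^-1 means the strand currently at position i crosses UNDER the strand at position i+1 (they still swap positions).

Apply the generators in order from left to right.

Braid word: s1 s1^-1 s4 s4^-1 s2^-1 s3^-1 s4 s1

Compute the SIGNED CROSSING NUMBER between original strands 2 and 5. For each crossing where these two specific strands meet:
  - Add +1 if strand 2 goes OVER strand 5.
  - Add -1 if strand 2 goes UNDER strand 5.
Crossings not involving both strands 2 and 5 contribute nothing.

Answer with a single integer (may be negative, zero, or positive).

Answer: 1

Derivation:
Gen 1: crossing 1x2. Both 2&5? no. Sum: 0
Gen 2: crossing 2x1. Both 2&5? no. Sum: 0
Gen 3: crossing 4x5. Both 2&5? no. Sum: 0
Gen 4: crossing 5x4. Both 2&5? no. Sum: 0
Gen 5: crossing 2x3. Both 2&5? no. Sum: 0
Gen 6: crossing 2x4. Both 2&5? no. Sum: 0
Gen 7: 2 over 5. Both 2&5? yes. Contrib: +1. Sum: 1
Gen 8: crossing 1x3. Both 2&5? no. Sum: 1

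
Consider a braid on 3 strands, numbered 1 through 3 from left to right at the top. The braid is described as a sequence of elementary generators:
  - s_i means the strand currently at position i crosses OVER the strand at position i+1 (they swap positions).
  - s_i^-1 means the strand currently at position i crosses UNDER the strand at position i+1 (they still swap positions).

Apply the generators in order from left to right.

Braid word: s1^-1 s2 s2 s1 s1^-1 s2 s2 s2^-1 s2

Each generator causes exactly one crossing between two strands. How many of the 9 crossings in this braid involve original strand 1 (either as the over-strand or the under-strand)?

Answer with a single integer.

Answer: 9

Derivation:
Gen 1: crossing 1x2. Involves strand 1? yes. Count so far: 1
Gen 2: crossing 1x3. Involves strand 1? yes. Count so far: 2
Gen 3: crossing 3x1. Involves strand 1? yes. Count so far: 3
Gen 4: crossing 2x1. Involves strand 1? yes. Count so far: 4
Gen 5: crossing 1x2. Involves strand 1? yes. Count so far: 5
Gen 6: crossing 1x3. Involves strand 1? yes. Count so far: 6
Gen 7: crossing 3x1. Involves strand 1? yes. Count so far: 7
Gen 8: crossing 1x3. Involves strand 1? yes. Count so far: 8
Gen 9: crossing 3x1. Involves strand 1? yes. Count so far: 9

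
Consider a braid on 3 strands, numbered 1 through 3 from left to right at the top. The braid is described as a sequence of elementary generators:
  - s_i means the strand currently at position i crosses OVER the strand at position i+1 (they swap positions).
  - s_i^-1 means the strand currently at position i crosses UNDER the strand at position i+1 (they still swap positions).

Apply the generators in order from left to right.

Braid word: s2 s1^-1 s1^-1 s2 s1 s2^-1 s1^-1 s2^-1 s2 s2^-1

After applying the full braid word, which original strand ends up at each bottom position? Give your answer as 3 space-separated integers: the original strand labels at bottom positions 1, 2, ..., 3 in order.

Gen 1 (s2): strand 2 crosses over strand 3. Perm now: [1 3 2]
Gen 2 (s1^-1): strand 1 crosses under strand 3. Perm now: [3 1 2]
Gen 3 (s1^-1): strand 3 crosses under strand 1. Perm now: [1 3 2]
Gen 4 (s2): strand 3 crosses over strand 2. Perm now: [1 2 3]
Gen 5 (s1): strand 1 crosses over strand 2. Perm now: [2 1 3]
Gen 6 (s2^-1): strand 1 crosses under strand 3. Perm now: [2 3 1]
Gen 7 (s1^-1): strand 2 crosses under strand 3. Perm now: [3 2 1]
Gen 8 (s2^-1): strand 2 crosses under strand 1. Perm now: [3 1 2]
Gen 9 (s2): strand 1 crosses over strand 2. Perm now: [3 2 1]
Gen 10 (s2^-1): strand 2 crosses under strand 1. Perm now: [3 1 2]

Answer: 3 1 2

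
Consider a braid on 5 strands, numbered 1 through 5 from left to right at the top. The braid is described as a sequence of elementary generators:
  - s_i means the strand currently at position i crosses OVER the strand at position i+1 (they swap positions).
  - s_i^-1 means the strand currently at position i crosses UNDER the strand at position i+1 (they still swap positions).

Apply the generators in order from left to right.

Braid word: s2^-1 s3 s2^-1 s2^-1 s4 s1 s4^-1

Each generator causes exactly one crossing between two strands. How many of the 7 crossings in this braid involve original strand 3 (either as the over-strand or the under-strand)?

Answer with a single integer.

Gen 1: crossing 2x3. Involves strand 3? yes. Count so far: 1
Gen 2: crossing 2x4. Involves strand 3? no. Count so far: 1
Gen 3: crossing 3x4. Involves strand 3? yes. Count so far: 2
Gen 4: crossing 4x3. Involves strand 3? yes. Count so far: 3
Gen 5: crossing 2x5. Involves strand 3? no. Count so far: 3
Gen 6: crossing 1x3. Involves strand 3? yes. Count so far: 4
Gen 7: crossing 5x2. Involves strand 3? no. Count so far: 4

Answer: 4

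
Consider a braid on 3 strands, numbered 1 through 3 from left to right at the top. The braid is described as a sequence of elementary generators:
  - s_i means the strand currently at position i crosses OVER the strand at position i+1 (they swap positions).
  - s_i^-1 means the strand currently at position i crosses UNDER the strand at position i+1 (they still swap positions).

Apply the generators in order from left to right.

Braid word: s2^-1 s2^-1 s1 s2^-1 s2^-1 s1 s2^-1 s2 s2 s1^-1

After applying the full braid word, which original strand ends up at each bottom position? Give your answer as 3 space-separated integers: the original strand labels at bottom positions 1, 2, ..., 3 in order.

Gen 1 (s2^-1): strand 2 crosses under strand 3. Perm now: [1 3 2]
Gen 2 (s2^-1): strand 3 crosses under strand 2. Perm now: [1 2 3]
Gen 3 (s1): strand 1 crosses over strand 2. Perm now: [2 1 3]
Gen 4 (s2^-1): strand 1 crosses under strand 3. Perm now: [2 3 1]
Gen 5 (s2^-1): strand 3 crosses under strand 1. Perm now: [2 1 3]
Gen 6 (s1): strand 2 crosses over strand 1. Perm now: [1 2 3]
Gen 7 (s2^-1): strand 2 crosses under strand 3. Perm now: [1 3 2]
Gen 8 (s2): strand 3 crosses over strand 2. Perm now: [1 2 3]
Gen 9 (s2): strand 2 crosses over strand 3. Perm now: [1 3 2]
Gen 10 (s1^-1): strand 1 crosses under strand 3. Perm now: [3 1 2]

Answer: 3 1 2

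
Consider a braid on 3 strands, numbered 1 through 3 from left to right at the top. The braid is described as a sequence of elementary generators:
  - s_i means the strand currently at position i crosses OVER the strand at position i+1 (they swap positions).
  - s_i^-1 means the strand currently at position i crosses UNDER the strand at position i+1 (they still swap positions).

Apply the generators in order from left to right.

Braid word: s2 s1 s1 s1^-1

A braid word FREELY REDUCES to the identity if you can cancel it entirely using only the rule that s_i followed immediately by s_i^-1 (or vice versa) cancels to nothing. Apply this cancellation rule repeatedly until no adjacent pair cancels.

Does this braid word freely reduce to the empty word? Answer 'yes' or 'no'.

Answer: no

Derivation:
Gen 1 (s2): push. Stack: [s2]
Gen 2 (s1): push. Stack: [s2 s1]
Gen 3 (s1): push. Stack: [s2 s1 s1]
Gen 4 (s1^-1): cancels prior s1. Stack: [s2 s1]
Reduced word: s2 s1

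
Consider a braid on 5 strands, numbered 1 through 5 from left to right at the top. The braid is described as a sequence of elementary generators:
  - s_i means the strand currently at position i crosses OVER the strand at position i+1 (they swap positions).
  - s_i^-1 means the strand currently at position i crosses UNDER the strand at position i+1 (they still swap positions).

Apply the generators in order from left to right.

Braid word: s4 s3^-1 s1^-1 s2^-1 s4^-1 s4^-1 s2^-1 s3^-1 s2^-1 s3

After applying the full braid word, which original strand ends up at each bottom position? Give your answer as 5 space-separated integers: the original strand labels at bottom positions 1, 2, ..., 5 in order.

Answer: 2 3 5 1 4

Derivation:
Gen 1 (s4): strand 4 crosses over strand 5. Perm now: [1 2 3 5 4]
Gen 2 (s3^-1): strand 3 crosses under strand 5. Perm now: [1 2 5 3 4]
Gen 3 (s1^-1): strand 1 crosses under strand 2. Perm now: [2 1 5 3 4]
Gen 4 (s2^-1): strand 1 crosses under strand 5. Perm now: [2 5 1 3 4]
Gen 5 (s4^-1): strand 3 crosses under strand 4. Perm now: [2 5 1 4 3]
Gen 6 (s4^-1): strand 4 crosses under strand 3. Perm now: [2 5 1 3 4]
Gen 7 (s2^-1): strand 5 crosses under strand 1. Perm now: [2 1 5 3 4]
Gen 8 (s3^-1): strand 5 crosses under strand 3. Perm now: [2 1 3 5 4]
Gen 9 (s2^-1): strand 1 crosses under strand 3. Perm now: [2 3 1 5 4]
Gen 10 (s3): strand 1 crosses over strand 5. Perm now: [2 3 5 1 4]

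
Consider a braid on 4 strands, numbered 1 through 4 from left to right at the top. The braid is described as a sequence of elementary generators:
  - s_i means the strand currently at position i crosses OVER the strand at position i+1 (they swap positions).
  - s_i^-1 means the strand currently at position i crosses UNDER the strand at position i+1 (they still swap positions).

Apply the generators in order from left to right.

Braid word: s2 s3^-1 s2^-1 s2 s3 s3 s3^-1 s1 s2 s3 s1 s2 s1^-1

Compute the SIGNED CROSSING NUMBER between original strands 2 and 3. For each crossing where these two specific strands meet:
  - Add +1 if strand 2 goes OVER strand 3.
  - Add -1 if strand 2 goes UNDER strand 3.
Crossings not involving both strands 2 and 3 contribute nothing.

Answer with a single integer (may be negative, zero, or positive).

Answer: 0

Derivation:
Gen 1: 2 over 3. Both 2&3? yes. Contrib: +1. Sum: 1
Gen 2: crossing 2x4. Both 2&3? no. Sum: 1
Gen 3: crossing 3x4. Both 2&3? no. Sum: 1
Gen 4: crossing 4x3. Both 2&3? no. Sum: 1
Gen 5: crossing 4x2. Both 2&3? no. Sum: 1
Gen 6: crossing 2x4. Both 2&3? no. Sum: 1
Gen 7: crossing 4x2. Both 2&3? no. Sum: 1
Gen 8: crossing 1x3. Both 2&3? no. Sum: 1
Gen 9: crossing 1x2. Both 2&3? no. Sum: 1
Gen 10: crossing 1x4. Both 2&3? no. Sum: 1
Gen 11: 3 over 2. Both 2&3? yes. Contrib: -1. Sum: 0
Gen 12: crossing 3x4. Both 2&3? no. Sum: 0
Gen 13: crossing 2x4. Both 2&3? no. Sum: 0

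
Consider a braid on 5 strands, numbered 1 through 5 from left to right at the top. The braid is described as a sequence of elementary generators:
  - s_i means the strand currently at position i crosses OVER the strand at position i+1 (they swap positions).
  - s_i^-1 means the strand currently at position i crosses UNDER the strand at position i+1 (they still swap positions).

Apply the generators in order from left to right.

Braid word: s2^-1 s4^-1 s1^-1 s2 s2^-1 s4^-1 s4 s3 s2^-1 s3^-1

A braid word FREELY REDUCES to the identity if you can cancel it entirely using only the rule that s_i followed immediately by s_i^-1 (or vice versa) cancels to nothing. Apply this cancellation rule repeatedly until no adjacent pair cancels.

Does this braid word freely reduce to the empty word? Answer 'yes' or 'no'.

Answer: no

Derivation:
Gen 1 (s2^-1): push. Stack: [s2^-1]
Gen 2 (s4^-1): push. Stack: [s2^-1 s4^-1]
Gen 3 (s1^-1): push. Stack: [s2^-1 s4^-1 s1^-1]
Gen 4 (s2): push. Stack: [s2^-1 s4^-1 s1^-1 s2]
Gen 5 (s2^-1): cancels prior s2. Stack: [s2^-1 s4^-1 s1^-1]
Gen 6 (s4^-1): push. Stack: [s2^-1 s4^-1 s1^-1 s4^-1]
Gen 7 (s4): cancels prior s4^-1. Stack: [s2^-1 s4^-1 s1^-1]
Gen 8 (s3): push. Stack: [s2^-1 s4^-1 s1^-1 s3]
Gen 9 (s2^-1): push. Stack: [s2^-1 s4^-1 s1^-1 s3 s2^-1]
Gen 10 (s3^-1): push. Stack: [s2^-1 s4^-1 s1^-1 s3 s2^-1 s3^-1]
Reduced word: s2^-1 s4^-1 s1^-1 s3 s2^-1 s3^-1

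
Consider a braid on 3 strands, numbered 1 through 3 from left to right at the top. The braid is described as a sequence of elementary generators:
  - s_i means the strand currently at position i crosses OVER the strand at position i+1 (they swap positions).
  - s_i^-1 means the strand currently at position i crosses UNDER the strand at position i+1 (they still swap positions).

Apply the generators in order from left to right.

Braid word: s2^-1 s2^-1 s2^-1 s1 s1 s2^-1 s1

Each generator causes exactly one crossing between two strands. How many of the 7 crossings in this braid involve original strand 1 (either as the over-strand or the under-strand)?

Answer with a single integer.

Answer: 3

Derivation:
Gen 1: crossing 2x3. Involves strand 1? no. Count so far: 0
Gen 2: crossing 3x2. Involves strand 1? no. Count so far: 0
Gen 3: crossing 2x3. Involves strand 1? no. Count so far: 0
Gen 4: crossing 1x3. Involves strand 1? yes. Count so far: 1
Gen 5: crossing 3x1. Involves strand 1? yes. Count so far: 2
Gen 6: crossing 3x2. Involves strand 1? no. Count so far: 2
Gen 7: crossing 1x2. Involves strand 1? yes. Count so far: 3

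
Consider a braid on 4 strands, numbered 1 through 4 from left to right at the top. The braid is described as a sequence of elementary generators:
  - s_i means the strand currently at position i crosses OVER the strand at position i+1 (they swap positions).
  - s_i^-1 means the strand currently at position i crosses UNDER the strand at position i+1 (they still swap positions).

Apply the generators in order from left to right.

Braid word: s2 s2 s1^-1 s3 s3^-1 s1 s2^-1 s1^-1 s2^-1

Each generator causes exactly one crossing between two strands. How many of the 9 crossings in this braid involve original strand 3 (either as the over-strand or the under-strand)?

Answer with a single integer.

Gen 1: crossing 2x3. Involves strand 3? yes. Count so far: 1
Gen 2: crossing 3x2. Involves strand 3? yes. Count so far: 2
Gen 3: crossing 1x2. Involves strand 3? no. Count so far: 2
Gen 4: crossing 3x4. Involves strand 3? yes. Count so far: 3
Gen 5: crossing 4x3. Involves strand 3? yes. Count so far: 4
Gen 6: crossing 2x1. Involves strand 3? no. Count so far: 4
Gen 7: crossing 2x3. Involves strand 3? yes. Count so far: 5
Gen 8: crossing 1x3. Involves strand 3? yes. Count so far: 6
Gen 9: crossing 1x2. Involves strand 3? no. Count so far: 6

Answer: 6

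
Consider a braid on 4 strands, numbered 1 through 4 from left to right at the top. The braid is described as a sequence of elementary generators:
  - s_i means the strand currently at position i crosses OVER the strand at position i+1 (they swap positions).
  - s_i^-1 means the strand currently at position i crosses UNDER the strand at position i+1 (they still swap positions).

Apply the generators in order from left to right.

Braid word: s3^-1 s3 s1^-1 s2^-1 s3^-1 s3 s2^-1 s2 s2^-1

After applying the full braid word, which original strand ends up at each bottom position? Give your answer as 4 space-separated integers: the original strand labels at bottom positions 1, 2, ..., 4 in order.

Answer: 2 1 3 4

Derivation:
Gen 1 (s3^-1): strand 3 crosses under strand 4. Perm now: [1 2 4 3]
Gen 2 (s3): strand 4 crosses over strand 3. Perm now: [1 2 3 4]
Gen 3 (s1^-1): strand 1 crosses under strand 2. Perm now: [2 1 3 4]
Gen 4 (s2^-1): strand 1 crosses under strand 3. Perm now: [2 3 1 4]
Gen 5 (s3^-1): strand 1 crosses under strand 4. Perm now: [2 3 4 1]
Gen 6 (s3): strand 4 crosses over strand 1. Perm now: [2 3 1 4]
Gen 7 (s2^-1): strand 3 crosses under strand 1. Perm now: [2 1 3 4]
Gen 8 (s2): strand 1 crosses over strand 3. Perm now: [2 3 1 4]
Gen 9 (s2^-1): strand 3 crosses under strand 1. Perm now: [2 1 3 4]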